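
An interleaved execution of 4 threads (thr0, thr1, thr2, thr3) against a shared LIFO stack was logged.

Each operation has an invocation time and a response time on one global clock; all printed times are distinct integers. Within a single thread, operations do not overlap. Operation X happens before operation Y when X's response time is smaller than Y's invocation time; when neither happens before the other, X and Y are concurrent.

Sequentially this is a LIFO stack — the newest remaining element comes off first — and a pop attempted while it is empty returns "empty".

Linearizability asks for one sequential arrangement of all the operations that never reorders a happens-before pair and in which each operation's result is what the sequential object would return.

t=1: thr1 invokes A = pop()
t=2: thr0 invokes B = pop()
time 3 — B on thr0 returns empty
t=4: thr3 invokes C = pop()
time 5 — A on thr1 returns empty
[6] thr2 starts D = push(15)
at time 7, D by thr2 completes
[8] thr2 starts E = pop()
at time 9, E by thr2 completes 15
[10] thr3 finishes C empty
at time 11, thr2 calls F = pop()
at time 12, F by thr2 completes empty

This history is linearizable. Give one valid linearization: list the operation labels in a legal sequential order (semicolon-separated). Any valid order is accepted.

A; B; C; D; E; F

step 1: A pop() → empty — stack <>
step 2: B pop() → empty — stack <>
step 3: C pop() → empty — stack <>
step 4: D push(15) — stack <15>
step 5: E pop() → 15 — stack <>
step 6: F pop() → empty — stack <>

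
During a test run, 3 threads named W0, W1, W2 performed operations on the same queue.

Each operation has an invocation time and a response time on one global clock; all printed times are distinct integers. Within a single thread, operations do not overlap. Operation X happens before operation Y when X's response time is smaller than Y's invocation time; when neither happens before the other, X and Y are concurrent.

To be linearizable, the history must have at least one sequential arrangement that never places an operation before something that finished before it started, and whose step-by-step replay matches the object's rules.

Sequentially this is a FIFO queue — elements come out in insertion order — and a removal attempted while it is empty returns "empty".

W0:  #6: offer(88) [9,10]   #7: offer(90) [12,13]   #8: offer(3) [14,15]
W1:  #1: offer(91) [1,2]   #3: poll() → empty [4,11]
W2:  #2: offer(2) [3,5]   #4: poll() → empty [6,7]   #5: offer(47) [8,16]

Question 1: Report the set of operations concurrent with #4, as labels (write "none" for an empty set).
#4 spans [6,7]: anything still running between times 6 and 7 counts as concurrent
#1 [1,2]: before
#2 [3,5]: before
#3 [4,11]: concurrent
#5 [8,16]: after
#6 [9,10]: after
#7 [12,13]: after
#8 [14,15]: after

#3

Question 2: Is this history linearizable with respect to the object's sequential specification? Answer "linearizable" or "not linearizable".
through event 6 a valid linearization exists; event 7 (#4 responding at time 7) ends that
a single order respects real time; the 3 completed queue operations fail replay along it
completion choices over the 1 pending operation (#3) were checked; none helps
sample order #1, #2, #4 (pending dropped) stalls at step 3 — #4 poll() → empty has no legal effect

not linearizable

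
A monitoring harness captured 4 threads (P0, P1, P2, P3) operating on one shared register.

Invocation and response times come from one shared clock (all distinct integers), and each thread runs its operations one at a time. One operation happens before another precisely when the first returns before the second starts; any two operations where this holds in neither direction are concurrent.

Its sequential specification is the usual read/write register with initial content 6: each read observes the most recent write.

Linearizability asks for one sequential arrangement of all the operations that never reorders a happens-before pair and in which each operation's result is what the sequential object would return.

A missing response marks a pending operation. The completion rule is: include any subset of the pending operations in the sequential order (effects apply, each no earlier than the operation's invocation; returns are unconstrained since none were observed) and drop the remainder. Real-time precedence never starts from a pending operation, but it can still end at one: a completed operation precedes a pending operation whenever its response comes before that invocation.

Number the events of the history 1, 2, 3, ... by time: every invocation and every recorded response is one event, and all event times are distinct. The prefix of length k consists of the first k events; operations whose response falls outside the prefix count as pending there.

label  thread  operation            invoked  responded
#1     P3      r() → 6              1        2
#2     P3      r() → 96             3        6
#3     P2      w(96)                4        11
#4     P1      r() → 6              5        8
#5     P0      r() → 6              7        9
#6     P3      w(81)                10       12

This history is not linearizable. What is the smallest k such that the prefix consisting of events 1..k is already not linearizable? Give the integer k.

events 1..8 are linearizable, e.g. via #1, #4, #3, #2:
1. #1 r() → 6, leaving value 6
2. #4 r() → 6, leaving value 6
3. #3 w(96) (pending, included), leaving value 96
4. #2 r() → 96, leaving value 96
with event 9 included (#5 responding at time 9), all real-time-consistent orders fail
completion choices over the 1 pending operation (#3) were checked; none helps
sample order #1, #2, #4, #5 (pending dropped) stalls at step 2 — #2 r() → 96 has no legal effect
sample order #1, #2, #5, #4 (pending dropped) stalls at step 2 — #2 r() → 96 has no legal effect

9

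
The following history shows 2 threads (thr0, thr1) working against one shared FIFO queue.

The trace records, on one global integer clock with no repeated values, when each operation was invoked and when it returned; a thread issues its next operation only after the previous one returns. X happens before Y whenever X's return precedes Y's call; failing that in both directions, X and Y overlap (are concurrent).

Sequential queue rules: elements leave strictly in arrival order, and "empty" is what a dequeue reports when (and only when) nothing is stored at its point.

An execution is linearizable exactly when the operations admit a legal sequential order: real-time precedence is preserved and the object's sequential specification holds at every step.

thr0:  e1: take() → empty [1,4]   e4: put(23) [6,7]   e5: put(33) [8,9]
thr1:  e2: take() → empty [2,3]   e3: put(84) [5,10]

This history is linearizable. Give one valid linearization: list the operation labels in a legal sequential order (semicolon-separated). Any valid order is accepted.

1. e1 take() → empty, leaving queue <>
2. e2 take() → empty, leaving queue <>
3. e3 put(84), leaving queue <84>
4. e4 put(23), leaving queue <84,23>
5. e5 put(33), leaving queue <84,23,33>

e1; e2; e3; e4; e5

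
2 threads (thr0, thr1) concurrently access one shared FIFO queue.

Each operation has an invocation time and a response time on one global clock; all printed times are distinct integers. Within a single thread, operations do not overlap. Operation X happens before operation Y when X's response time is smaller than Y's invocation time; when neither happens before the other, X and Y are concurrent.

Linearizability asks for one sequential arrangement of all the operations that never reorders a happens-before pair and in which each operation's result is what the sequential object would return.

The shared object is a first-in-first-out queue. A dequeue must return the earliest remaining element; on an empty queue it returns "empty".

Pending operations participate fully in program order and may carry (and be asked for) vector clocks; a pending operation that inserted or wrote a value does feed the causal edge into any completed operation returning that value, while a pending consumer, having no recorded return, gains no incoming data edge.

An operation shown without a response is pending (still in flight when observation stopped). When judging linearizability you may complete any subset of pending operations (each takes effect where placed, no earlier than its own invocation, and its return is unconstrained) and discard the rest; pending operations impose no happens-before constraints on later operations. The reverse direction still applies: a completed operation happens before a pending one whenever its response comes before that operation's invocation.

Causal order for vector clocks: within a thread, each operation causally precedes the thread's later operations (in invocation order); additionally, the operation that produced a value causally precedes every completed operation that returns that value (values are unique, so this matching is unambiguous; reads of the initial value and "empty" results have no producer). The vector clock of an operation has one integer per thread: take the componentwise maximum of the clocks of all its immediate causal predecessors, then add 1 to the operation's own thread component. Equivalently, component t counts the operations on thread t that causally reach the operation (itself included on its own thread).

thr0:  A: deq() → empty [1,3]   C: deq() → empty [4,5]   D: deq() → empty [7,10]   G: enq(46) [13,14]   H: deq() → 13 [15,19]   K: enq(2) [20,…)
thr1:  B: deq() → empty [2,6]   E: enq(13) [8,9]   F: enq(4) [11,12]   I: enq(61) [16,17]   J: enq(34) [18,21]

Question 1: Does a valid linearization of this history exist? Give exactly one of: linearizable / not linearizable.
linearizable

witness order: A, B, C, D, E, F, G, H, I, J
step 1: A deq() → empty — queue <>
step 2: B deq() → empty — queue <>
step 3: C deq() → empty — queue <>
step 4: D deq() → empty — queue <>
step 5: E enq(13) — queue <13>
step 6: F enq(4) — queue <13,4>
step 7: G enq(46) — queue <13,4,46>
step 8: H deq() → 13 — queue <4,46>
step 9: I enq(61) — queue <4,46,61>
step 10: J enq(34) — queue <4,46,61,34>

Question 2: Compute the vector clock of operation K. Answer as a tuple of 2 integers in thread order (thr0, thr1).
(6, 2)

no predecessors for B (invoked 2): thr1 increments from zero → (0, 1)
no predecessors for A (invoked 1): thr0 increments from zero → (1, 0)
VC(E, invoked at 8): max of VC(B)=(0, 1), then +1 on thread thr1 → (0, 2)
VC(C, invoked at 4): max of VC(A)=(1, 0), then +1 on thread thr0 → (2, 0)
VC(F, invoked at 11): max of VC(E)=(0, 2), then +1 on thread thr1 → (0, 3)
VC(D, invoked at 7): max of VC(C)=(2, 0), then +1 on thread thr0 → (3, 0)
VC(I, invoked at 16): max of VC(F)=(0, 3), then +1 on thread thr1 → (0, 4)
VC(G, invoked at 13): max of VC(D)=(3, 0), then +1 on thread thr0 → (4, 0)
VC(J, invoked at 18): max of VC(I)=(0, 4), then +1 on thread thr1 → (0, 5)
VC(H, invoked at 15): max of VC(E)=(0, 2), VC(G)=(4, 0), then +1 on thread thr0 → (5, 2)
VC(K, invoked at 20): max of VC(H)=(5, 2), then +1 on thread thr0 → (6, 2)
target: VC(K) = (6, 2)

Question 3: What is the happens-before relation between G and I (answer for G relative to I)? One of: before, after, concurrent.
before

G spans [13,14], I spans [16,17]
resp(G)=14 < inv(I)=16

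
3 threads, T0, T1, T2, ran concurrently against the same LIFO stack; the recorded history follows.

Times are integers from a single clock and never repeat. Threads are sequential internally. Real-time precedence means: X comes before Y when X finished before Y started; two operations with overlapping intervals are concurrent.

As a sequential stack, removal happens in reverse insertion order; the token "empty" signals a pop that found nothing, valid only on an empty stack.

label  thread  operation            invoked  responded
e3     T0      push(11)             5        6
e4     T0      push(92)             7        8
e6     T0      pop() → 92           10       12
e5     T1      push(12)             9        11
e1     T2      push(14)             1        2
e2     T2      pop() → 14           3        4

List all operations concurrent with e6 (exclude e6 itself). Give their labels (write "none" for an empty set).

e5

concurrent with e6 ([10,12]): every op whose interval crosses 10..12
e1 [1,2]: before
e2 [3,4]: before
e3 [5,6]: before
e4 [7,8]: before
e5 [9,11]: concurrent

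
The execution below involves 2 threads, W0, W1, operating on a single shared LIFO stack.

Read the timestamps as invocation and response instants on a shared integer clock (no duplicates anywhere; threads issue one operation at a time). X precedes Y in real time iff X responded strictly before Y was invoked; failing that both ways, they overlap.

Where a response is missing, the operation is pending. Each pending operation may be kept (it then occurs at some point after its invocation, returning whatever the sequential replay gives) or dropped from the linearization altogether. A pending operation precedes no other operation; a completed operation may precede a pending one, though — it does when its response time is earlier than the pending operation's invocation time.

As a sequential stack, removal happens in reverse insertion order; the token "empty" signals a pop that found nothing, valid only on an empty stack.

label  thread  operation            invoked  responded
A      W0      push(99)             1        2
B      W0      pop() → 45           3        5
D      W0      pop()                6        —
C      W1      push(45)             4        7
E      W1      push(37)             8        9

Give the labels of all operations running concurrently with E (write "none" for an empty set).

E spans [8,9]: anything still running between times 8 and 9 counts as concurrent
A [1,2]: before
B [3,5]: before
C [4,7]: before
D [6,…): concurrent

D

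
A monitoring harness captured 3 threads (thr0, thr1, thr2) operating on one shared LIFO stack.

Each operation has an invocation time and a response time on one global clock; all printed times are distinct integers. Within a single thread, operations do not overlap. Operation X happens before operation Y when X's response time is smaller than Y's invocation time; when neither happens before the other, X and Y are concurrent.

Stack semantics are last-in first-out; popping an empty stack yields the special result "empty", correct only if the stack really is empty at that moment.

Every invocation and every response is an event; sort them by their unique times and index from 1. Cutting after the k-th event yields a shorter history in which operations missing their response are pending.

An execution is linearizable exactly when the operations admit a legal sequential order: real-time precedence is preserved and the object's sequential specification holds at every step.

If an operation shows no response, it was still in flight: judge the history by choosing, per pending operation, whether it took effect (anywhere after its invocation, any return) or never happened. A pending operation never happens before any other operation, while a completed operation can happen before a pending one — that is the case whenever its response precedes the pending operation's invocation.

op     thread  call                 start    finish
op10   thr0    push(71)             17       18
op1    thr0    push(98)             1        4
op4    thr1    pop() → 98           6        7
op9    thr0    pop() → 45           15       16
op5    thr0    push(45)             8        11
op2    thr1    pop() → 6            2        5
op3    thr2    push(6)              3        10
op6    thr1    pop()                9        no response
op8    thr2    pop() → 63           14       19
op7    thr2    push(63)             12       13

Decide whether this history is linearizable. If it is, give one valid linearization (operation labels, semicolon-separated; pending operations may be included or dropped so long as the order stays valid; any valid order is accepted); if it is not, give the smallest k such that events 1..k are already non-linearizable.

step 1: op1 push(98) — stack <98>
step 2: op3 push(6) — stack <98,6>
step 3: op2 pop() → 6 — stack <98>
step 4: op4 pop() → 98 — stack <>
step 5: op5 push(45) — stack <45>
step 6: op7 push(63) — stack <45,63>
step 7: op8 pop() → 63 — stack <45>
step 8: op9 pop() → 45 — stack <>
step 9: op6 pop() (pending, included) — stack <>
step 10: op10 push(71) — stack <71>

linearizable — witness: op1; op3; op2; op4; op5; op7; op8; op9; op6; op10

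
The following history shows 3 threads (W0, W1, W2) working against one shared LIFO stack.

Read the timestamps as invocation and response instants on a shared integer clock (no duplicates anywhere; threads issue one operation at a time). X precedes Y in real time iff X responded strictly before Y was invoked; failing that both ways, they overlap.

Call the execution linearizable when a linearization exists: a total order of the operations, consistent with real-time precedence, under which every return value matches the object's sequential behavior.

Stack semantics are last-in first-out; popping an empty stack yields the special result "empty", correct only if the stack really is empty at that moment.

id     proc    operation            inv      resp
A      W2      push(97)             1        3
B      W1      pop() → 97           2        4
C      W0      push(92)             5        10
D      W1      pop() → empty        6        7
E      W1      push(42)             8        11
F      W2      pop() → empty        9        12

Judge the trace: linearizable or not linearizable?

linearizable

witness order: A, B, D, F, C, E
1. A push(97), leaving stack <97>
2. B pop() → 97, leaving stack <>
3. D pop() → empty, leaving stack <>
4. F pop() → empty, leaving stack <>
5. C push(92), leaving stack <92>
6. E push(42), leaving stack <92,42>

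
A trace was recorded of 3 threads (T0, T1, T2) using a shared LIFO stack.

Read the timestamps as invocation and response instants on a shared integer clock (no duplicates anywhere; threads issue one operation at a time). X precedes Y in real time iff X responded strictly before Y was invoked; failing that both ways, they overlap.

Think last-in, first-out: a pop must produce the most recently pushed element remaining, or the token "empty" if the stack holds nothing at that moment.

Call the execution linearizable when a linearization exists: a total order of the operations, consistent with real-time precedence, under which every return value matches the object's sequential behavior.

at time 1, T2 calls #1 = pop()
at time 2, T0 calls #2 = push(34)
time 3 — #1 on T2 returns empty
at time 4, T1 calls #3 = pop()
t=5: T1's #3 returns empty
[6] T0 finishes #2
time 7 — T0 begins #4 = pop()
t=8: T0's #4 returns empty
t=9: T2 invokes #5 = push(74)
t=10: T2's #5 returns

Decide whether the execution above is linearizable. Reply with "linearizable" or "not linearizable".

already the first 8 events (up to #4's response at time 8) admit no linearization; the first 7 still do
the 4 completed operations admit 3 real-time orders; each fails the LIFO stack replay
one such order, #1, #2, #3, #4, breaks at step 3 where #3 pop() → empty is illegal
one such order, #1, #3, #2, #4, breaks at step 4 where #4 pop() → empty is illegal

not linearizable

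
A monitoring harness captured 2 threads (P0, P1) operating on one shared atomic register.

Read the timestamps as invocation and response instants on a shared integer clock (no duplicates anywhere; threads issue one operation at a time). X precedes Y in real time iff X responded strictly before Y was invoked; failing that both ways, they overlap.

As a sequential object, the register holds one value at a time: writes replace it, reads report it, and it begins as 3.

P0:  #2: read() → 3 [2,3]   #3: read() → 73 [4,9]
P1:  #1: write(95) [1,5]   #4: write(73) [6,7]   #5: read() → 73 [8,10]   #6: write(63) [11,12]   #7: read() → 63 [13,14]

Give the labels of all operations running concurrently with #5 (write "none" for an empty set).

#3

#5 spans [8,10]; an op avoiding the whole window 8..10 is ordered, any other is concurrent
#1 [1,5]: before
#2 [2,3]: before
#3 [4,9]: concurrent
#4 [6,7]: before
#6 [11,12]: after
#7 [13,14]: after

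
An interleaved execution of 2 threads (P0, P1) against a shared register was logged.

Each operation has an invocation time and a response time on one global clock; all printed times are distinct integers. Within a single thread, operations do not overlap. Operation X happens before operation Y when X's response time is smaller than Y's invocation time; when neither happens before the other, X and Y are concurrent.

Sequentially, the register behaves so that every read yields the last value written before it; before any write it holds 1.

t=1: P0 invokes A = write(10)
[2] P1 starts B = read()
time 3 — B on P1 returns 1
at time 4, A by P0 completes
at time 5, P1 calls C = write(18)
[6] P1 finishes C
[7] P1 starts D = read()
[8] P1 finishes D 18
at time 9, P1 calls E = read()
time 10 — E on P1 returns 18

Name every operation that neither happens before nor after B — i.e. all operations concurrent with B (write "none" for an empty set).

B runs from 2 to 3; window-overlapping ops are concurrent
A [1,4]: concurrent
C [5,6]: after
D [7,8]: after
E [9,10]: after

A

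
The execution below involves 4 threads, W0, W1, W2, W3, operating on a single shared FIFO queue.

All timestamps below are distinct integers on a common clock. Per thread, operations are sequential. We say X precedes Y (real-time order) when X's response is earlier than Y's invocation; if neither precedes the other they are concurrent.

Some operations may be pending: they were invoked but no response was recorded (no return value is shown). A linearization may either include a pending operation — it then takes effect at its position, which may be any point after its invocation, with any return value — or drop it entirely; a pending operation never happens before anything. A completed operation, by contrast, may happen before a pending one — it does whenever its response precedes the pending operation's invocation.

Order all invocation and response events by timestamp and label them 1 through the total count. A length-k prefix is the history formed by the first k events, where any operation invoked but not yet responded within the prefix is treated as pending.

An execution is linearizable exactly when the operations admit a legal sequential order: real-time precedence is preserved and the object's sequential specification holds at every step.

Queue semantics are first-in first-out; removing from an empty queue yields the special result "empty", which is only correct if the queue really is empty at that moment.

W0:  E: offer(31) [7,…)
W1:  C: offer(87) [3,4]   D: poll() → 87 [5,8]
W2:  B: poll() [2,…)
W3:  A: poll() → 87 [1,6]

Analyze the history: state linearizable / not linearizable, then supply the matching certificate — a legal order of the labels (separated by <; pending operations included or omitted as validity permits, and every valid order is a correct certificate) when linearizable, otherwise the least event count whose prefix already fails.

not linearizable — minimal violating prefix: 8 events

cut after 7 events: linearizable; cut after 8 events (D responds, time 8): not linearizable
the 3 completed operations admit 3 real-time orders; each fails the FIFO queue replay
every completion of the 2 pending operations (B, E) was checked; none linearizes
one such order, A, C, D (pending dropped), breaks at step 1 where A poll() → 87 is illegal
one such order, C, A, D (pending dropped), breaks at step 3 where D poll() → 87 is illegal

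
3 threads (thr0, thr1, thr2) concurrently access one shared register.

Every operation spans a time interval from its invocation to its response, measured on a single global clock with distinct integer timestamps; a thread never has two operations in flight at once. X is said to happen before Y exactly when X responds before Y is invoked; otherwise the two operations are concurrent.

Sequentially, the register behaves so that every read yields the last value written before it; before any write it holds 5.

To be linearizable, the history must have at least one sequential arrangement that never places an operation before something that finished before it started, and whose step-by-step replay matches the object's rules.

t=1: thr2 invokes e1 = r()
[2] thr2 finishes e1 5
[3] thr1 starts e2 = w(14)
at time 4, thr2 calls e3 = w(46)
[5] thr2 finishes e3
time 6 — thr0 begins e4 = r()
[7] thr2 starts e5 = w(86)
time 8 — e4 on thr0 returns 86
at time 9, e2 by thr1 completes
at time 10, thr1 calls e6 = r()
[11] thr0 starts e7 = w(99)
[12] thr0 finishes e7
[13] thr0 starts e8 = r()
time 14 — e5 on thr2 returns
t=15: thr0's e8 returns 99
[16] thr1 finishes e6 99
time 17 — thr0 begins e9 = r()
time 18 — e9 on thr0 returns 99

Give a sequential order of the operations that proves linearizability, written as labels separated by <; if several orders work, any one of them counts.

1. e1 r() → 5, leaving value 5
2. e2 w(14), leaving value 14
3. e3 w(46), leaving value 46
4. e5 w(86), leaving value 86
5. e4 r() → 86, leaving value 86
6. e7 w(99), leaving value 99
7. e6 r() → 99, leaving value 99
8. e8 r() → 99, leaving value 99
9. e9 r() → 99, leaving value 99

e1 < e2 < e3 < e5 < e4 < e7 < e6 < e8 < e9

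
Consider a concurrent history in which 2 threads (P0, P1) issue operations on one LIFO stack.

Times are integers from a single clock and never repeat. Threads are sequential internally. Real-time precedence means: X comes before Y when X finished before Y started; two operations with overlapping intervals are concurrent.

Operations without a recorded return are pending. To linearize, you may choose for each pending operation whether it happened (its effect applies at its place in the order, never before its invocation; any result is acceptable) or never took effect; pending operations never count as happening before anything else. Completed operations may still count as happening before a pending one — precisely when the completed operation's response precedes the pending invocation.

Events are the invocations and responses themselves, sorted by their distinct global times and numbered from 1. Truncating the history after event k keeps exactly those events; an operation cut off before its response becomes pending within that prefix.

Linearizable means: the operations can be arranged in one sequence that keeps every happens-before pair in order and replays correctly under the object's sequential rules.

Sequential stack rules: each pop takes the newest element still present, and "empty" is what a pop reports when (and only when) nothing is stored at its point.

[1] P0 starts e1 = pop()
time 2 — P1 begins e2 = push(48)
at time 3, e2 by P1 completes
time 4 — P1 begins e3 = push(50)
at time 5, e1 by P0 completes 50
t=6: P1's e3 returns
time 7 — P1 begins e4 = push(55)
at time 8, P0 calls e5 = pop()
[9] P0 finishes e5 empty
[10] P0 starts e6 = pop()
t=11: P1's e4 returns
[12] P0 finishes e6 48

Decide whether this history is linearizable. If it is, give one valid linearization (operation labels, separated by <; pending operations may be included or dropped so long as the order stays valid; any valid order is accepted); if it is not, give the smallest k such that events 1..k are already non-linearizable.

not linearizable — minimal violating prefix: 9 events

through event 8 a valid linearization exists; event 9 (e5 responding at time 9) ends that
3 orders of the 4 completed LIFO stack ops respect real time; none is legal
including or dropping the 1 pending operation (e4) in any combination fails
take e1, e2, e3, e5 (pending dropped): step 1 already fails, because e1 pop() → 50 cannot occur there
take e2, e1, e3, e5 (pending dropped): step 2 already fails, because e1 pop() → 50 cannot occur there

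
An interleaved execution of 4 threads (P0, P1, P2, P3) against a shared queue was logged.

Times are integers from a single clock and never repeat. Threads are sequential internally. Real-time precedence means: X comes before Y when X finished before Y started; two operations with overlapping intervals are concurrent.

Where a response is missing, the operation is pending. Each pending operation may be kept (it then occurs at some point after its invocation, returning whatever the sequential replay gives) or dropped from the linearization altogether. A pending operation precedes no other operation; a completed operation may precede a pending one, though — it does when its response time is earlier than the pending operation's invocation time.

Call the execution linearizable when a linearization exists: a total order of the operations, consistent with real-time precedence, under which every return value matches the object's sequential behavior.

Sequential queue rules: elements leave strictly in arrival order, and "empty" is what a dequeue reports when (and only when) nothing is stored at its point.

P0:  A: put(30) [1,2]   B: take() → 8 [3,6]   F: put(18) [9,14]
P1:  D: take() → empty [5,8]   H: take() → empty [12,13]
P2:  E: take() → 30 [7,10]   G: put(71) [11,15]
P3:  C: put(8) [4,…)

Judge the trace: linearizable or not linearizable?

events 1..7 are fine; event 8 — the response of D at time 8 — makes the prefix non-linearizable
2 orders of the 3 completed queue ops respect real time; none is legal
include/drop combinations of the 2 pending operations (C, E) were all tried; none helps
sample order A, B, D (pending dropped) stalls at step 2 — B take() → 8 has no legal effect
sample order A, D, B (pending dropped) stalls at step 2 — D take() → empty has no legal effect

not linearizable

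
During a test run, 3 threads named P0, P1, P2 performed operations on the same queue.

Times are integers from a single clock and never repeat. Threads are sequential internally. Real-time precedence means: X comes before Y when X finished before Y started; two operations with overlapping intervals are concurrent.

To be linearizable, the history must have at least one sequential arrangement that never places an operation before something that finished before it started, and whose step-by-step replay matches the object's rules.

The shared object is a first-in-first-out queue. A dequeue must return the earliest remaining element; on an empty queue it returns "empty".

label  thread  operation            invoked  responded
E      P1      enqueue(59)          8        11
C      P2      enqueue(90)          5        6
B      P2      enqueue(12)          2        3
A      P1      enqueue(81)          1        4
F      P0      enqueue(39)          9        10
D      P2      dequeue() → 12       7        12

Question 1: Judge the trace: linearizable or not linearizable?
linearizable

one valid linearization: B, A, C, D, E, F
after step 1 (B enqueue(12)): queue <12>
after step 2 (A enqueue(81)): queue <12,81>
after step 3 (C enqueue(90)): queue <12,81,90>
after step 4 (D dequeue() → 12): queue <81,90>
after step 5 (E enqueue(59)): queue <81,90,59>
after step 6 (F enqueue(39)): queue <81,90,59,39>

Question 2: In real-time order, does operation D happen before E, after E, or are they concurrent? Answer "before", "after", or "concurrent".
Answer: concurrent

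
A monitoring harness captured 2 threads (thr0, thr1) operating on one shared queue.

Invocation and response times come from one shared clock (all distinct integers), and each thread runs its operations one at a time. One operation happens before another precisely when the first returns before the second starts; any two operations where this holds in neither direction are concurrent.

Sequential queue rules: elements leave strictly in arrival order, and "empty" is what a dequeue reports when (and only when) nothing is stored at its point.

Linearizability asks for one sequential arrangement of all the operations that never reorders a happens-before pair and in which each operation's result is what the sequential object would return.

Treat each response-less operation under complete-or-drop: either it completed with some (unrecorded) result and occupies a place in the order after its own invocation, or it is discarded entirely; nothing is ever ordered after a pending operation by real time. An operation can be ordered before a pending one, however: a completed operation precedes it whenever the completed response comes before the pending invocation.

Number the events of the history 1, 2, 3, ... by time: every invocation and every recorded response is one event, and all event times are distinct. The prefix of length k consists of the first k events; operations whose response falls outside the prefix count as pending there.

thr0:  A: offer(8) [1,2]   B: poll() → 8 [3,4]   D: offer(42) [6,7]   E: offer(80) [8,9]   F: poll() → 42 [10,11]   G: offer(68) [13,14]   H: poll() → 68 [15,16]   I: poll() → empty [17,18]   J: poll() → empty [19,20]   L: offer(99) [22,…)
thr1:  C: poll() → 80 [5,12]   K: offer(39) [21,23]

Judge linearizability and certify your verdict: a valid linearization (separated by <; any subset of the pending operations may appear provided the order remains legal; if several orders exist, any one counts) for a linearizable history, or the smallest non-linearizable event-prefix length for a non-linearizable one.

linearizable — witness: A < B < D < E < F < C < G < H < I < J < K

step 1: A offer(8) — queue <8>
step 2: B poll() → 8 — queue <>
step 3: D offer(42) — queue <42>
step 4: E offer(80) — queue <42,80>
step 5: F poll() → 42 — queue <80>
step 6: C poll() → 80 — queue <>
step 7: G offer(68) — queue <68>
step 8: H poll() → 68 — queue <>
step 9: I poll() → empty — queue <>
step 10: J poll() → empty — queue <>
step 11: K offer(39) — queue <39>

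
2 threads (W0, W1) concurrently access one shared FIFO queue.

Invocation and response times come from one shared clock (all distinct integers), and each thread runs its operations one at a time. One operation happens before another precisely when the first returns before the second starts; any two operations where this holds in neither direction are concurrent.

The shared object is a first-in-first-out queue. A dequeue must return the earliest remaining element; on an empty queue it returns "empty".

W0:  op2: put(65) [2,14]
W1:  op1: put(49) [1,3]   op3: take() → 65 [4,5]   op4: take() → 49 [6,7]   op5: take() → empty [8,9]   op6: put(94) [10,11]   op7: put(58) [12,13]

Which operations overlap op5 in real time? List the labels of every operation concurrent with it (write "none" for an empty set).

op5 spans [8,9]: anything still running between times 8 and 9 counts as concurrent
op1 [1,3]: before
op2 [2,14]: concurrent
op3 [4,5]: before
op4 [6,7]: before
op6 [10,11]: after
op7 [12,13]: after

op2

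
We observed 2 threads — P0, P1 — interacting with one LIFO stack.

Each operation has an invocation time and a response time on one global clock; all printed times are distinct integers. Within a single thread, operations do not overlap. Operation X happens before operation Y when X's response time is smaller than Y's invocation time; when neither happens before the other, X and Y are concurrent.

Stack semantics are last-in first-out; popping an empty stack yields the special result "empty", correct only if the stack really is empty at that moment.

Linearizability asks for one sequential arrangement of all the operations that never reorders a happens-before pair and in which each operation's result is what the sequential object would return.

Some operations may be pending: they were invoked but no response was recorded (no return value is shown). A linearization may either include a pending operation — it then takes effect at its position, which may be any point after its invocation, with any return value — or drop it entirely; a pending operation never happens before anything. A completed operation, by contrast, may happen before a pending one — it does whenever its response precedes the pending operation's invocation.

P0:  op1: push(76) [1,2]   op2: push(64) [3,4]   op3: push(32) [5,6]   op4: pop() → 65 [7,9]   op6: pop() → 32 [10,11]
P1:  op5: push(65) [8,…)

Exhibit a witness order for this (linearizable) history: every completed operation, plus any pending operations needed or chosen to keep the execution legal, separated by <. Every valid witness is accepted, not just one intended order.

op1 < op2 < op3 < op5 < op4 < op6

step 1: op1 push(76) — stack <76>
step 2: op2 push(64) — stack <76,64>
step 3: op3 push(32) — stack <76,64,32>
step 4: op5 push(65) (pending, included) — stack <76,64,32,65>
step 5: op4 pop() → 65 — stack <76,64,32>
step 6: op6 pop() → 32 — stack <76,64>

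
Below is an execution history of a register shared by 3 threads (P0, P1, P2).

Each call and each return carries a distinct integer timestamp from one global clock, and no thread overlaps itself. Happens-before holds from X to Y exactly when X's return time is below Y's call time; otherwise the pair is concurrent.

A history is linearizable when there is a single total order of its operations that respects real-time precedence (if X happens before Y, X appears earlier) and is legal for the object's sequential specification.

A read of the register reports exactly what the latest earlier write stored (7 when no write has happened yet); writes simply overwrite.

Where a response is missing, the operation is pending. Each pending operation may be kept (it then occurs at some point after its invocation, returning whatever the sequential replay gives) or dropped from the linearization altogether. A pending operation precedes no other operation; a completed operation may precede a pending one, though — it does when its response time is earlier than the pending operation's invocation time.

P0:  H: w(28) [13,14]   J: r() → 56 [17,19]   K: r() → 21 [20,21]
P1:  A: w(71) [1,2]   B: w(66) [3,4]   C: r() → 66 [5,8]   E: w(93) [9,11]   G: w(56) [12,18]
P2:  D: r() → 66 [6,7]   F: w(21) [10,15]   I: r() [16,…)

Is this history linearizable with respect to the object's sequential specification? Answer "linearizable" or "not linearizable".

not linearizable

already the first 21 events (up to K's response at time 21) admit no linearization; the first 20 still do
22 orders of the 10 completed register ops respect real time; none is legal
include/drop combinations of the 1 pending operation (I) were all tried; none helps
sample order A, B, C, D, E, F, G, H, J, K (pending dropped) stalls at step 9 — J r() → 56 has no legal effect
sample order A, B, C, D, E, F, H, G, J, K (pending dropped) stalls at step 10 — K r() → 21 has no legal effect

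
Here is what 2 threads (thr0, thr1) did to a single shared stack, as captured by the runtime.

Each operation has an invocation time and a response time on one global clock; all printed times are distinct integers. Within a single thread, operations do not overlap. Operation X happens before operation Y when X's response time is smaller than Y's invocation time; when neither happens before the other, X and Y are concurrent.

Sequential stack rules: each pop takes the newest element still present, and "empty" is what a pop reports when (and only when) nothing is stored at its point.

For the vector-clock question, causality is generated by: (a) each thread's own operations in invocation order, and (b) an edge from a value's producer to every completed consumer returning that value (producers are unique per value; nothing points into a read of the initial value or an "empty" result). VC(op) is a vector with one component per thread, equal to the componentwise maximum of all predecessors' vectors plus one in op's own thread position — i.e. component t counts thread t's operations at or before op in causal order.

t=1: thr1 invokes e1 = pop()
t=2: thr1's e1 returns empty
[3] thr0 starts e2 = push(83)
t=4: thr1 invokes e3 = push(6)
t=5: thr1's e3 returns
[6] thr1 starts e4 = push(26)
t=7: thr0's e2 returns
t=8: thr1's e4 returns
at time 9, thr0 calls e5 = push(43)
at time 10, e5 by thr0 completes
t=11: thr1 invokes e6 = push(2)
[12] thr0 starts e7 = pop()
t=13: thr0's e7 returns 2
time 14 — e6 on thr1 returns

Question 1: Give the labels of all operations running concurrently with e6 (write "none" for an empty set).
Answer: e7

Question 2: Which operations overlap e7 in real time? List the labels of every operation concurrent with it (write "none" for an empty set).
Answer: e6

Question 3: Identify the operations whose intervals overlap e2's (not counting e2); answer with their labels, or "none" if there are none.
Answer: e3, e4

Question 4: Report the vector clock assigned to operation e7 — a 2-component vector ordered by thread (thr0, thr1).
Answer: (3, 4)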